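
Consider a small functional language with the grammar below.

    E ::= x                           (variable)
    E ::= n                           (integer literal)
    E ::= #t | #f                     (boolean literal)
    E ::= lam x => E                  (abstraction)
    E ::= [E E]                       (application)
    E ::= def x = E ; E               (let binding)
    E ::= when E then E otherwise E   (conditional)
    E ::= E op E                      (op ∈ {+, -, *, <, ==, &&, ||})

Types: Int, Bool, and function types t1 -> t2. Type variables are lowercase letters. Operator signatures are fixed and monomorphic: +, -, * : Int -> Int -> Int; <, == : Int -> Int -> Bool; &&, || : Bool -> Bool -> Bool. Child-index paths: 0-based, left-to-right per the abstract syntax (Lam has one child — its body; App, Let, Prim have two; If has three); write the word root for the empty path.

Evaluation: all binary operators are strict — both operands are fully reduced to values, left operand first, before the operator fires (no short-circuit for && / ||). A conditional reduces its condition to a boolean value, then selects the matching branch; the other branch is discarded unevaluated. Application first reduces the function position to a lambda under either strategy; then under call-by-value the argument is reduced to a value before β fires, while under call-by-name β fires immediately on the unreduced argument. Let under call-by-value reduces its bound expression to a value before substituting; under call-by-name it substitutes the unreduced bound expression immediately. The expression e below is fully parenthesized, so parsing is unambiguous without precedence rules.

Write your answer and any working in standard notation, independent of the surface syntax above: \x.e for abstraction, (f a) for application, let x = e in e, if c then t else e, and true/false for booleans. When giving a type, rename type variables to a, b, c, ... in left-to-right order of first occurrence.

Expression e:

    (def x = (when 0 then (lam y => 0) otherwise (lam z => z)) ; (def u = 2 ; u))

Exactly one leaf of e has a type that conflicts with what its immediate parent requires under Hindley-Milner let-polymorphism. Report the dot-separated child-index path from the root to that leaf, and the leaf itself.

Answer: 0.0 : 0

Trace:
  unify Int ~ Bool
  FAIL: mismatch Int ~ Bool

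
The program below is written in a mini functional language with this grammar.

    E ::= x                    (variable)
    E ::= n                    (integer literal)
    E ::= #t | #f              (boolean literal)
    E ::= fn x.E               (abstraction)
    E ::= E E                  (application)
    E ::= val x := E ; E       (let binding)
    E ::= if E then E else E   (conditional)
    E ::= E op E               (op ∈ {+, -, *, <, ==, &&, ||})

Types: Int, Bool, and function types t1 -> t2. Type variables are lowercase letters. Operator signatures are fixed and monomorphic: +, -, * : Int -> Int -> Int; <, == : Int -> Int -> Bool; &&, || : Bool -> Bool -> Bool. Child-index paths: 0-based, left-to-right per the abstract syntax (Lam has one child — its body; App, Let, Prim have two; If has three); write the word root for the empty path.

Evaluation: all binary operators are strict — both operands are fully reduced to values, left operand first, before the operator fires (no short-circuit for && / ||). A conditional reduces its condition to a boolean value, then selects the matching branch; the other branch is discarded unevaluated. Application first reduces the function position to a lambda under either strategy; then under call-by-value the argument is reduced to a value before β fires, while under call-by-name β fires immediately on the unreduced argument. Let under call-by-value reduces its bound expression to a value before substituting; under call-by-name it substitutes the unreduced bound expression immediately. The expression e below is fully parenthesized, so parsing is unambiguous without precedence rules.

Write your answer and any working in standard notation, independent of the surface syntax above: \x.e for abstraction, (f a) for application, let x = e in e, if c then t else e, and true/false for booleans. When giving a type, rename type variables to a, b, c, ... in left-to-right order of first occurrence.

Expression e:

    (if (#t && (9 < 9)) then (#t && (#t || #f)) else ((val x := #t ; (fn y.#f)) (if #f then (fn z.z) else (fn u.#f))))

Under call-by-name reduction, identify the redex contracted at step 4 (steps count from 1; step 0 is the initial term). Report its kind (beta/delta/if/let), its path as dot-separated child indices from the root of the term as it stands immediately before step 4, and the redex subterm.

Answer: let at 0 : (let x = true in (\y.false))

Trace:
step 0: (if (true && (9 < 9)) then (true && (true || false)) else ((let x = true in (\y.false)) (if false then (\z.z) else (\u.false))))
step 1: [delta@0.1] (if (true && false) then (true && (true || false)) else ((let x = true in (\y.false)) (if false then (\z.z) else (\u.false))))
step 2: [delta@0] (if false then (true && (true || false)) else ((let x = true in (\y.false)) (if false then (\z.z) else (\u.false))))
step 3: [if@root] ((let x = true in (\y.false)) (if false then (\z.z) else (\u.false)))
step 4: [let@0] ((\y.false) (if false then (\z.z) else (\u.false)))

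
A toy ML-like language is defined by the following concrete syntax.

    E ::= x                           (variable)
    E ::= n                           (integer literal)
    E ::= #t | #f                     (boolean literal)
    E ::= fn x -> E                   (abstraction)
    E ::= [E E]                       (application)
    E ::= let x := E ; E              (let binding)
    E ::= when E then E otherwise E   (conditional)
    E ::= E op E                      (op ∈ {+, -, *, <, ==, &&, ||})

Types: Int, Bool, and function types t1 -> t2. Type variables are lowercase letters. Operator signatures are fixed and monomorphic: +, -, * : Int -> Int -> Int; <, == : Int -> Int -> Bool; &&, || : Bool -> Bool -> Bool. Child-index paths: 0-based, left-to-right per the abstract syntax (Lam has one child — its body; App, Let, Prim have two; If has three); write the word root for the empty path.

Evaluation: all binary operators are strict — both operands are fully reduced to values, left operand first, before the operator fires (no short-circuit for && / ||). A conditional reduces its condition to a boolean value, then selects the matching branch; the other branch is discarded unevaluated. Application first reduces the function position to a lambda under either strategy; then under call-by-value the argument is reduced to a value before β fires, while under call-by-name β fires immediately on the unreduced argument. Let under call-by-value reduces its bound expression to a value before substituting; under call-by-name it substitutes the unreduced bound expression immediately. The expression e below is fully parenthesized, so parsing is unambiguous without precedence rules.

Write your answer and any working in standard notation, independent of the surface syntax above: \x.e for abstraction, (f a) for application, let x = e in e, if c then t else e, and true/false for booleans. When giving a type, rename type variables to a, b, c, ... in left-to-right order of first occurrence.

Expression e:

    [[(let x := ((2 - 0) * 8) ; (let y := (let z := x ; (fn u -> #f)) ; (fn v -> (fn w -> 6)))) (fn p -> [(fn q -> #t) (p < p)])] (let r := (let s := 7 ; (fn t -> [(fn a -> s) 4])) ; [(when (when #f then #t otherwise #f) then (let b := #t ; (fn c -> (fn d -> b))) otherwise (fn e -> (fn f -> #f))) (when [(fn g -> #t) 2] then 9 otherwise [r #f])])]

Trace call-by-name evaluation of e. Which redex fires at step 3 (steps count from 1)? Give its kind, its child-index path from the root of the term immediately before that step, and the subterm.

Trace:
step 0: (((let x = ((2 - 0) * 8) in (let y = (let z = x in (\u.false)) in (\v.(\w.6)))) (\p.((\q.true) (p < p)))) (let r = (let s = 7 in (\t.((\a.s) 4))) in ((if (if false then true else false) then (let b = true in (\c.(\d.b))) else (\e.(\f.false))) (if ((\g.true) 2) then 9 else (r false)))))
step 1: [let@0.0] (((let y = (let z = ((2 - 0) * 8) in (\u.false)) in (\v.(\w.6))) (\p.((\q.true) (p < p)))) (let r = (let s = 7 in (\t.((\a.s) 4))) in ((if (if false then true else false) then (let b = true in (\c.(\d.b))) else (\e.(\f.false))) (if ((\g.true) 2) then 9 else (r false)))))
step 2: [let@0.0] (((\v.(\w.6)) (\p.((\q.true) (p < p)))) (let r = (let s = 7 in (\t.((\a.s) 4))) in ((if (if false then true else false) then (let b = true in (\c.(\d.b))) else (\e.(\f.false))) (if ((\g.true) 2) then 9 else (r false)))))
step 3: [beta@0] ((\w.6) (let r = (let s = 7 in (\t.((\a.s) 4))) in ((if (if false then true else false) then (let b = true in (\c.(\d.b))) else (\e.(\f.false))) (if ((\g.true) 2) then 9 else (r false)))))

Answer: beta at 0 : ((\v.(\w.6)) (\p.((\q.true) (p < p))))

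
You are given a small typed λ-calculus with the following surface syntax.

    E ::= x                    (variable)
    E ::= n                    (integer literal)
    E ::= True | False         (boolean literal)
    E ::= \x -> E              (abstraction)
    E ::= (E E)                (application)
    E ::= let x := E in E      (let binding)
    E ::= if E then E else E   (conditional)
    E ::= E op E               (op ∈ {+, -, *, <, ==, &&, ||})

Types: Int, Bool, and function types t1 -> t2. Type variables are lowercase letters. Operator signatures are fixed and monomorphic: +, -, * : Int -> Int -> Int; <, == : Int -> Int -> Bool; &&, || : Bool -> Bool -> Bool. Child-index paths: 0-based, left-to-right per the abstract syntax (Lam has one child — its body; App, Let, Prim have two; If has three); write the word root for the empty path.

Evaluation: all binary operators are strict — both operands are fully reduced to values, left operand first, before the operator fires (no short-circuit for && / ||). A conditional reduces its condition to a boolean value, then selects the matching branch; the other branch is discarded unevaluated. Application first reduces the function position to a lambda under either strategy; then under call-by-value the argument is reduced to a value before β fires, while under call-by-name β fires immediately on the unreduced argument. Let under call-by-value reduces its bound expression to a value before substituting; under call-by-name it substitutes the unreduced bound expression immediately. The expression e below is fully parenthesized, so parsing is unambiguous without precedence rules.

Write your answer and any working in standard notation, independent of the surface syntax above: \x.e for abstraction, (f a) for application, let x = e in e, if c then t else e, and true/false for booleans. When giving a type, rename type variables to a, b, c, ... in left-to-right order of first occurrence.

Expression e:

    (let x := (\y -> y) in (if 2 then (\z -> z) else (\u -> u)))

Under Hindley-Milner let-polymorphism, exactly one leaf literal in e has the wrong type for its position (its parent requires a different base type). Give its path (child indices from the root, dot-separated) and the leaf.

Answer: 1.0 : 2

Derivation:
y : a
\y._ : a -> a
let x : forall. a -> a
  unify Int ~ Bool
  FAIL: mismatch Int ~ Bool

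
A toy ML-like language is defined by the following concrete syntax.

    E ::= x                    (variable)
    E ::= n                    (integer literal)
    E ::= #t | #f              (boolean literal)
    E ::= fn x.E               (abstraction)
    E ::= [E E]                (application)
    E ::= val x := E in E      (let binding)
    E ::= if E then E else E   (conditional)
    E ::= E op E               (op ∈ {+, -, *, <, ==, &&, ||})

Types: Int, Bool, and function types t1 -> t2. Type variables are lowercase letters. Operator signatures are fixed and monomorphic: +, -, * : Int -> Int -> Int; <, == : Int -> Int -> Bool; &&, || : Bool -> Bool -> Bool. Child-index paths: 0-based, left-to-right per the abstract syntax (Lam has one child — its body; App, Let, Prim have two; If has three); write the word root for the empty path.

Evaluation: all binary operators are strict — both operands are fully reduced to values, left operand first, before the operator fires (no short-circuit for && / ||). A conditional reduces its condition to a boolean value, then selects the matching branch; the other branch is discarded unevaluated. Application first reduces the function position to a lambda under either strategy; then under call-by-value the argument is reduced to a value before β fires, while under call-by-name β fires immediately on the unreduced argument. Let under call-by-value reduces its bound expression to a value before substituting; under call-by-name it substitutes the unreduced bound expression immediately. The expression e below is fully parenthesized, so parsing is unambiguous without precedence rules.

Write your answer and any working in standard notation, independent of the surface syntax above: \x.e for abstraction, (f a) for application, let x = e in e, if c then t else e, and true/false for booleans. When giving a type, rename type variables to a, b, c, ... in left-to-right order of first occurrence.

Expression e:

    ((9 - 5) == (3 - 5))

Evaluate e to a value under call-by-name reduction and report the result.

Answer: false

Trace:
step 0: ((9 - 5) == (3 - 5))
step 1: [delta@0] (4 == (3 - 5))
step 2: [delta@1] (4 == -2)
step 3: [delta@root] false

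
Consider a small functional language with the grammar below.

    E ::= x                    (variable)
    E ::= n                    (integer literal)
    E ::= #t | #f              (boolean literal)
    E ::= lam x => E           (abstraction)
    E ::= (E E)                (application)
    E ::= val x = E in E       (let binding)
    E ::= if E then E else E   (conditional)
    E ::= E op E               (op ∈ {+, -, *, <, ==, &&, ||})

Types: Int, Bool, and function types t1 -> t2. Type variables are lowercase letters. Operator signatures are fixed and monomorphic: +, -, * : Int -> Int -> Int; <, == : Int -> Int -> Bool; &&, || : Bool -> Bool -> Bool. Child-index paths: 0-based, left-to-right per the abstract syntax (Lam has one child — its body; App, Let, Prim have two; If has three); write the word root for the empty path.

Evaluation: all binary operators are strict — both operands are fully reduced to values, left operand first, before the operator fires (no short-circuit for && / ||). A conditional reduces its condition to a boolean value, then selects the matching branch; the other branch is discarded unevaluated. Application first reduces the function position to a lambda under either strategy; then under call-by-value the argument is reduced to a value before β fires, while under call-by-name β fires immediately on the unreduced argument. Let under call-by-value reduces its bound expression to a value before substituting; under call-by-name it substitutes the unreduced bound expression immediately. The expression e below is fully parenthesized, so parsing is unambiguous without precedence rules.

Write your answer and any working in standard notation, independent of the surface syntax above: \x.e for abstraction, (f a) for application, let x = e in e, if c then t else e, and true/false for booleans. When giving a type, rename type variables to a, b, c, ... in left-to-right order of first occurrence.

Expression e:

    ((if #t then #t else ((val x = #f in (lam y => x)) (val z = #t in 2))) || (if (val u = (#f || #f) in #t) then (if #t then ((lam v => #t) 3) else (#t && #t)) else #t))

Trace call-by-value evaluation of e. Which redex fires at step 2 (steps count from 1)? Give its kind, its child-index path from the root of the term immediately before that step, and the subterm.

Answer: delta at 1.0.0 : (false || false)

Trace:
step 0: ((if true then true else ((let x = false in (\y.x)) (let z = true in 2))) || (if (let u = (false || false) in true) then (if true then ((\v.true) 3) else (true && true)) else true))
step 1: [if@0] (true || (if (let u = (false || false) in true) then (if true then ((\v.true) 3) else (true && true)) else true))
step 2: [delta@1.0.0] (true || (if (let u = false in true) then (if true then ((\v.true) 3) else (true && true)) else true))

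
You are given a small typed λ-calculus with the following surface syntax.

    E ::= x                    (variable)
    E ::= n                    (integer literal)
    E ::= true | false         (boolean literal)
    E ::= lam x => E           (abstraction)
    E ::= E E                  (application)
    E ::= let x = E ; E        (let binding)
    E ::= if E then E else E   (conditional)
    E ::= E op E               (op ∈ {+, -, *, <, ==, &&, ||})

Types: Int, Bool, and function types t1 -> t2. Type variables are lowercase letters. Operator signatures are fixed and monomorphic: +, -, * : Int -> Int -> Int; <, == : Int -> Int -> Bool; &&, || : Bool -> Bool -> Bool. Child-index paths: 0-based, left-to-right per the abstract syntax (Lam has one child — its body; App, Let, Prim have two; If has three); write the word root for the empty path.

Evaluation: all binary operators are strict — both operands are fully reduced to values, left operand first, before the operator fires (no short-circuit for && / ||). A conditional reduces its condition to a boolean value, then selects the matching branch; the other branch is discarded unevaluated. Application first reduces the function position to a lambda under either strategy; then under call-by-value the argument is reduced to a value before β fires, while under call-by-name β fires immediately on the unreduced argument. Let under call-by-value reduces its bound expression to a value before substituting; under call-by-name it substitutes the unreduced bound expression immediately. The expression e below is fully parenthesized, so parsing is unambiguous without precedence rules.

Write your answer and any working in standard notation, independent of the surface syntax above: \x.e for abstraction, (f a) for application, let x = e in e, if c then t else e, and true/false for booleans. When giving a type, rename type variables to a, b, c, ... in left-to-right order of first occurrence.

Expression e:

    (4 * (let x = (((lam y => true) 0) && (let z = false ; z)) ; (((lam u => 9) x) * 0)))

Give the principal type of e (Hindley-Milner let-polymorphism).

Answer: Int

Working:
  unify Int ~ Int
\y._ : a -> Bool
  unify a -> Bool ~ Int -> b
  unify a ~ Int
  unify Bool ~ b
_ _ : Bool
  unify Bool ~ Bool
let z : Bool
z : Bool
  unify Bool ~ Bool
let x : Bool
\u._ : c -> Int
x : Bool
  unify c -> Int ~ Bool -> d
  unify c ~ Bool
  unify Int ~ d
_ _ : Int
  unify Int ~ Int
  unify Int ~ Int
  unify Int ~ Int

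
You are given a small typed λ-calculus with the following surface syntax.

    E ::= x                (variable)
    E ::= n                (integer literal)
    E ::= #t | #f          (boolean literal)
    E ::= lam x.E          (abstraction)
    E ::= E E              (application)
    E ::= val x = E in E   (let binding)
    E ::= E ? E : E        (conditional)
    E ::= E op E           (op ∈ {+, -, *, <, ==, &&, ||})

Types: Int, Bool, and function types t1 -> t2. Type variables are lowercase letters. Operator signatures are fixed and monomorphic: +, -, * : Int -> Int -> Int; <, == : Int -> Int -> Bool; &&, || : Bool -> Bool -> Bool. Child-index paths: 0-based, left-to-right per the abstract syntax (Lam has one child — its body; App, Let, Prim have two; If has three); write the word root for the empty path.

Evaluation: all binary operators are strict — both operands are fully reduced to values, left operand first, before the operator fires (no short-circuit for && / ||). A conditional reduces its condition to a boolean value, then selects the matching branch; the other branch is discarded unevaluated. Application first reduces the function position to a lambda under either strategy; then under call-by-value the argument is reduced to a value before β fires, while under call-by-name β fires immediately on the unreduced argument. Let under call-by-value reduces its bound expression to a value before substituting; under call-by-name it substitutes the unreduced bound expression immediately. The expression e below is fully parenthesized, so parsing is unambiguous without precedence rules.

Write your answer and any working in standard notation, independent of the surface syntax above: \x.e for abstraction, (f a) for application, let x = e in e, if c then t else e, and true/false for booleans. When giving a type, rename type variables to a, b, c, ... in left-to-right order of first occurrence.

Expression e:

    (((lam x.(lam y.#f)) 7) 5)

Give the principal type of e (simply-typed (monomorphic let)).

Derivation:
\y._ : b -> Bool
\x._ : a -> b -> Bool
  unify a -> b -> Bool ~ Int -> c
  unify a ~ Int
  unify b -> Bool ~ c
_ _ : b -> Bool
  unify b -> Bool ~ Int -> d
  unify b ~ Int
  unify Bool ~ d
_ _ : Bool

Answer: Bool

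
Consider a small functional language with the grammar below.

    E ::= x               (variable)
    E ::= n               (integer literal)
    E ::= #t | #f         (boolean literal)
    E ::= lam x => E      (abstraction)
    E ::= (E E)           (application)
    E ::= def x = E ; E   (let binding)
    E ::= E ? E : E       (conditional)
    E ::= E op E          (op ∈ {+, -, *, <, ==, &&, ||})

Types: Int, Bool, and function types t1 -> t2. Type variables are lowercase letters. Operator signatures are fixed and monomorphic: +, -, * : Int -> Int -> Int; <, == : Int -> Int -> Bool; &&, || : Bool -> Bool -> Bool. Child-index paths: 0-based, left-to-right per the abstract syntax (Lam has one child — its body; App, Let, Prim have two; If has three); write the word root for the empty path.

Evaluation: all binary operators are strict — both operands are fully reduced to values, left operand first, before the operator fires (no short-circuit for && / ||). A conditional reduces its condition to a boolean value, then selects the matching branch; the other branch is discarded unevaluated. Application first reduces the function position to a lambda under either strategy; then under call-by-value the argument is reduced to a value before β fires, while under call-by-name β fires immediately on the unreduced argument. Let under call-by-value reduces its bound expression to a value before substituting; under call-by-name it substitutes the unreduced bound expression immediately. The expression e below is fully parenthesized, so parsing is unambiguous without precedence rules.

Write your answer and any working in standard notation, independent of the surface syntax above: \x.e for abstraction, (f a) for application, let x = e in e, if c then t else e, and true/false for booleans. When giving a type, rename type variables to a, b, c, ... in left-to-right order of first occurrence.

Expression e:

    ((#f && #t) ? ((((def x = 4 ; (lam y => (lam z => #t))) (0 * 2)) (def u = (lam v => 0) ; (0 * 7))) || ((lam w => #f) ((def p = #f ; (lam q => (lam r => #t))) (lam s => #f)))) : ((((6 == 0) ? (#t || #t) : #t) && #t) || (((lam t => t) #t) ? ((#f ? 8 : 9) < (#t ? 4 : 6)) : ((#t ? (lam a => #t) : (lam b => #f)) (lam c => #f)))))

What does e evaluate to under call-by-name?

Working:
step 0: (if (false && true) then ((((let x = 4 in (\y.(\z.true))) (0 * 2)) (let u = (\v.0) in (0 * 7))) || ((\w.false) ((let p = false in (\q.(\r.true))) (\s.false)))) else (((if (6 == 0) then (true || true) else true) && true) || (if ((\t.t) true) then ((if false then 8 else 9) < (if true then 4 else 6)) else ((if true then (\a.true) else (\b.false)) (\c.false)))))
step 1: [delta@0] (if false then ((((let x = 4 in (\y.(\z.true))) (0 * 2)) (let u = (\v.0) in (0 * 7))) || ((\w.false) ((let p = false in (\q.(\r.true))) (\s.false)))) else (((if (6 == 0) then (true || true) else true) && true) || (if ((\t.t) true) then ((if false then 8 else 9) < (if true then 4 else 6)) else ((if true then (\a.true) else (\b.false)) (\c.false)))))
step 2: [if@root] (((if (6 == 0) then (true || true) else true) && true) || (if ((\t.t) true) then ((if false then 8 else 9) < (if true then 4 else 6)) else ((if true then (\a.true) else (\b.false)) (\c.false))))
step 3: [delta@0.0.0] (((if false then (true || true) else true) && true) || (if ((\t.t) true) then ((if false then 8 else 9) < (if true then 4 else 6)) else ((if true then (\a.true) else (\b.false)) (\c.false))))
step 4: [if@0.0] ((true && true) || (if ((\t.t) true) then ((if false then 8 else 9) < (if true then 4 else 6)) else ((if true then (\a.true) else (\b.false)) (\c.false))))
step 5: [delta@0] (true || (if ((\t.t) true) then ((if false then 8 else 9) < (if true then 4 else 6)) else ((if true then (\a.true) else (\b.false)) (\c.false))))
step 6: [beta@1.0] (true || (if true then ((if false then 8 else 9) < (if true then 4 else 6)) else ((if true then (\a.true) else (\b.false)) (\c.false))))
step 7: [if@1] (true || ((if false then 8 else 9) < (if true then 4 else 6)))
step 8: [if@1.0] (true || (9 < (if true then 4 else 6)))
step 9: [if@1.1] (true || (9 < 4))
step 10: [delta@1] (true || false)
step 11: [delta@root] true

Answer: true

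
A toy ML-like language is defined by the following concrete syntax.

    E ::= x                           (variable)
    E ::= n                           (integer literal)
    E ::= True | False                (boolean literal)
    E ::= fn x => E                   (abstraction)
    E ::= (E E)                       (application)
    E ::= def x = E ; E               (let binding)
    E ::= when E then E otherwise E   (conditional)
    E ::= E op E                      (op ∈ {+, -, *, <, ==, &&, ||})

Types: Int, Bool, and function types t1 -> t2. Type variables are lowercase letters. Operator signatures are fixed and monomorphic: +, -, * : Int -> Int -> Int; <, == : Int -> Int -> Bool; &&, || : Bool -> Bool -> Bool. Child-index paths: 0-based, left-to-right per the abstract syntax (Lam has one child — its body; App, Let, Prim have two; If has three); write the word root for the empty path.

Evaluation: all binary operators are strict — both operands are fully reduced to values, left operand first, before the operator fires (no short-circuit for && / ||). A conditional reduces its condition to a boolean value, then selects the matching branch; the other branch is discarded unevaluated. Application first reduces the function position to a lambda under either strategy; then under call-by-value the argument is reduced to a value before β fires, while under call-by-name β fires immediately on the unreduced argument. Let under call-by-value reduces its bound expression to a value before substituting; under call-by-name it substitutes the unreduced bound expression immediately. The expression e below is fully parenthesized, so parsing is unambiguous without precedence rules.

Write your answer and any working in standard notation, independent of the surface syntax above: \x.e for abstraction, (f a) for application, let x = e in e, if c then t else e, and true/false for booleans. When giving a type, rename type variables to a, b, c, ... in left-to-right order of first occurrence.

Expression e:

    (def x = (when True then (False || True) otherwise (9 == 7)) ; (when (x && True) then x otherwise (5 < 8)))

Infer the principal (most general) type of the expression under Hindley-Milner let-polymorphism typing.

Answer: Bool

Derivation:
  unify Bool ~ Bool
  unify Bool ~ Bool
  unify Bool ~ Bool
  unify Int ~ Int
  unify Int ~ Int
  unify Bool ~ Bool
let x : Bool
x : Bool
  unify Bool ~ Bool
  unify Bool ~ Bool
  unify Bool ~ Bool
x : Bool
  unify Int ~ Int
  unify Int ~ Int
  unify Bool ~ Bool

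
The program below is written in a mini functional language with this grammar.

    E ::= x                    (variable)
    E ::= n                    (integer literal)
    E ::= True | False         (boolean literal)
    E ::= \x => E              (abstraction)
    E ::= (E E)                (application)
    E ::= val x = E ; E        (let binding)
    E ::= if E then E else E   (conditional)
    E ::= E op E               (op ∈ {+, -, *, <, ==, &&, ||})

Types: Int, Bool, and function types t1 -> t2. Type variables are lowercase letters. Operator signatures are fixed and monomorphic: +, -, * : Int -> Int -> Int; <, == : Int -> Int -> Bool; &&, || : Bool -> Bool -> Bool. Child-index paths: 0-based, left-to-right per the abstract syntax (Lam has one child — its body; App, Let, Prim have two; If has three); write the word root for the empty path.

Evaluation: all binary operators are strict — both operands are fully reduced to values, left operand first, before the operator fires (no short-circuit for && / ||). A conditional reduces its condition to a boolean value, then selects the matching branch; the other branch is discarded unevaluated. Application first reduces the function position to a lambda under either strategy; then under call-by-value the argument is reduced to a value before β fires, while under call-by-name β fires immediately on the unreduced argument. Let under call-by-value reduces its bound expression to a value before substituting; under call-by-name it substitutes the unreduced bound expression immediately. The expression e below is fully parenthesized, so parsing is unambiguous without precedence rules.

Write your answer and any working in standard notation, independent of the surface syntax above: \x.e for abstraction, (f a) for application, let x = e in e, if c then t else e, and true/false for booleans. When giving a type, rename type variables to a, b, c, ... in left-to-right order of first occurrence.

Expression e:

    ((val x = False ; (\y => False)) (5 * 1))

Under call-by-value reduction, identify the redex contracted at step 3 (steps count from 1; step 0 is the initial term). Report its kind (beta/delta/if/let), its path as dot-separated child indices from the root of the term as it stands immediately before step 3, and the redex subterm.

Answer: beta at root : ((\y.false) 5)

Working:
step 0: ((let x = false in (\y.false)) (5 * 1))
step 1: [let@0] ((\y.false) (5 * 1))
step 2: [delta@1] ((\y.false) 5)
step 3: [beta@root] false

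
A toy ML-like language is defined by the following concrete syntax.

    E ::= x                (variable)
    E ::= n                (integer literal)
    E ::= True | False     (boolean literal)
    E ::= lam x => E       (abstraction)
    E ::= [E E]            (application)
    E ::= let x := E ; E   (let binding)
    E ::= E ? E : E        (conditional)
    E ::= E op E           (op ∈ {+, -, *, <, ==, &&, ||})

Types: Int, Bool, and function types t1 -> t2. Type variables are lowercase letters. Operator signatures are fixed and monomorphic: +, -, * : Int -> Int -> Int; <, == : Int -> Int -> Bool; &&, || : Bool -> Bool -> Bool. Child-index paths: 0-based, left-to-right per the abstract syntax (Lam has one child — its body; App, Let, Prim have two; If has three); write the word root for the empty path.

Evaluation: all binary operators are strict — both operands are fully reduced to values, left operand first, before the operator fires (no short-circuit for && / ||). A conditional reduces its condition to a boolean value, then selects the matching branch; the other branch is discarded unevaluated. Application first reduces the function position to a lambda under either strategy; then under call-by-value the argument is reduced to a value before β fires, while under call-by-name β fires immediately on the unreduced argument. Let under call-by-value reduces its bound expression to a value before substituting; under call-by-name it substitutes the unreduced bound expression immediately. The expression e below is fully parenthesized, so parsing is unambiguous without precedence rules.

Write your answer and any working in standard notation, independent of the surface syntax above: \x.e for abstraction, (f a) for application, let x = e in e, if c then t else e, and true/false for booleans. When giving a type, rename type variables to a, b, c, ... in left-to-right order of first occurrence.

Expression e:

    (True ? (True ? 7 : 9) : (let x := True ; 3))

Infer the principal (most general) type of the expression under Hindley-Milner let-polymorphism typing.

Trace:
  unify Bool ~ Bool
  unify Bool ~ Bool
  unify Int ~ Int
let x : Bool
  unify Int ~ Int

Answer: Int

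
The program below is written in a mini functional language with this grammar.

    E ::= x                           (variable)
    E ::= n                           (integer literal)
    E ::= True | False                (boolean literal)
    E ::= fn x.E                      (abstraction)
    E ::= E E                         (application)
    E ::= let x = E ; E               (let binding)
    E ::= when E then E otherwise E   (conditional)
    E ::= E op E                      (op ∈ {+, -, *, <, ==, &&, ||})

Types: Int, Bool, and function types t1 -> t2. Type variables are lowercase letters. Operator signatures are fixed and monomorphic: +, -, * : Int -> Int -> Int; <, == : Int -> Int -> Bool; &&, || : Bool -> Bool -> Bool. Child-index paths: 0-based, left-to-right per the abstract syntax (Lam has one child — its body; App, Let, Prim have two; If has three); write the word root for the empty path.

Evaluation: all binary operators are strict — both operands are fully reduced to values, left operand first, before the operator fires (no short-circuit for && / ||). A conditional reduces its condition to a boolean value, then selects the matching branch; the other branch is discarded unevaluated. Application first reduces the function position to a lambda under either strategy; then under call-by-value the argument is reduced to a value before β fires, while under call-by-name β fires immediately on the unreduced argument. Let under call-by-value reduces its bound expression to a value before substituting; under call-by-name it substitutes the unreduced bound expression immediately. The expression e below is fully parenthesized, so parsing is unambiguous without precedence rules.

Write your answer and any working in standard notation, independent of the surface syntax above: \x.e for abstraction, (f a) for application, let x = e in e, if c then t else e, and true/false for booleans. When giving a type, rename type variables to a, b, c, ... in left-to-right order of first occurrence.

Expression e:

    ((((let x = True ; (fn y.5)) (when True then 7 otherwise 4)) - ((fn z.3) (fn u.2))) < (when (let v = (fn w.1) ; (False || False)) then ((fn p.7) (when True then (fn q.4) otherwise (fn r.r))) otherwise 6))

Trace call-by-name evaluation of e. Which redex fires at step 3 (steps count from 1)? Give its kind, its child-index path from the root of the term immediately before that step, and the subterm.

Answer: beta at 0.1 : ((\z.3) (\u.2))

Working:
step 0: ((((let x = true in (\y.5)) (if true then 7 else 4)) - ((\z.3) (\u.2))) < (if (let v = (\w.1) in (false || false)) then ((\p.7) (if true then (\q.4) else (\r.r))) else 6))
step 1: [let@0.0.0] ((((\y.5) (if true then 7 else 4)) - ((\z.3) (\u.2))) < (if (let v = (\w.1) in (false || false)) then ((\p.7) (if true then (\q.4) else (\r.r))) else 6))
step 2: [beta@0.0] ((5 - ((\z.3) (\u.2))) < (if (let v = (\w.1) in (false || false)) then ((\p.7) (if true then (\q.4) else (\r.r))) else 6))
step 3: [beta@0.1] ((5 - 3) < (if (let v = (\w.1) in (false || false)) then ((\p.7) (if true then (\q.4) else (\r.r))) else 6))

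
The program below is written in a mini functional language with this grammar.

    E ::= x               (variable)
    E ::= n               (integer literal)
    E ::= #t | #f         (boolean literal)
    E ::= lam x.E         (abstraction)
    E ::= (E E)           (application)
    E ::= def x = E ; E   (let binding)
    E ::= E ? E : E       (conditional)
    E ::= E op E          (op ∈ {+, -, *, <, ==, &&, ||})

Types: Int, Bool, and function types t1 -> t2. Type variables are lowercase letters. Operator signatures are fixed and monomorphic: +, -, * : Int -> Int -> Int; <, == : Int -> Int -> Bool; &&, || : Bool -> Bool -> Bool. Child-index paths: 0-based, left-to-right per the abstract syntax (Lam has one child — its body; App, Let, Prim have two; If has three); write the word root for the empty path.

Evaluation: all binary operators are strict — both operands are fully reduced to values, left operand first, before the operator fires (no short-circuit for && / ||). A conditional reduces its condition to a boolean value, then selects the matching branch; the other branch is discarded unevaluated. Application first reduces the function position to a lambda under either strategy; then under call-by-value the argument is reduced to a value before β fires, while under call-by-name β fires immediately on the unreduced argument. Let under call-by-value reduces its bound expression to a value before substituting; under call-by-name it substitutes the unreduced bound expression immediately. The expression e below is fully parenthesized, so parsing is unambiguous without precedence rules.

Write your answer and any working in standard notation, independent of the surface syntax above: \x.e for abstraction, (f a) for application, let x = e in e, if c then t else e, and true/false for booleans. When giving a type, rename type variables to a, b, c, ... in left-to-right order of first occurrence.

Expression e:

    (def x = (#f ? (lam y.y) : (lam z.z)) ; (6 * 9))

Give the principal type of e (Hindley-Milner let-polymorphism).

Working:
  unify Bool ~ Bool
y : a
\y._ : a -> a
z : b
\z._ : b -> b
  unify a -> a ~ b -> b
  unify a ~ b
  unify b ~ b
let x : forall. b -> b
  unify Int ~ Int
  unify Int ~ Int

Answer: Int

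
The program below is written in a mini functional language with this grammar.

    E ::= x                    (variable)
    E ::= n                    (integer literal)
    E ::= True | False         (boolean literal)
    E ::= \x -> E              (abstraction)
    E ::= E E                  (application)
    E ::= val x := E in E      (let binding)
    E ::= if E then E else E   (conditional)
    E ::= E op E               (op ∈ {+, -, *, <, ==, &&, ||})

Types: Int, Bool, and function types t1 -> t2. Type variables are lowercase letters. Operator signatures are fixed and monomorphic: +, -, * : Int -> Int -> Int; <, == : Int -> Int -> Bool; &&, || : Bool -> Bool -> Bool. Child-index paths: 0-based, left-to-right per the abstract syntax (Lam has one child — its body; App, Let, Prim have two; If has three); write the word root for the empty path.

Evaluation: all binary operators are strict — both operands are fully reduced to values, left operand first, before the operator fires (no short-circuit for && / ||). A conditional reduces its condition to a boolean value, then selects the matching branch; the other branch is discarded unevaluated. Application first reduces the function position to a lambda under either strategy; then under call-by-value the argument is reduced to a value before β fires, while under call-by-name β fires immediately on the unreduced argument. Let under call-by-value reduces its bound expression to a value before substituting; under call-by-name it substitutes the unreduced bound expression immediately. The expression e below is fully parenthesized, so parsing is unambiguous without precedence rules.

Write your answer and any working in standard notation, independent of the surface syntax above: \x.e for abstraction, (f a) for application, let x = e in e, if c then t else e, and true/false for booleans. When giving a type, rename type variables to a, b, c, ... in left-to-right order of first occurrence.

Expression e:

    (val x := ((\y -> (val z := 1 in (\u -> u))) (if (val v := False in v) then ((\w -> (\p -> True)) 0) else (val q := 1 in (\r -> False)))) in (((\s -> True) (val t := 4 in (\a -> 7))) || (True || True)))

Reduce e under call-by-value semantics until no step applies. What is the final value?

Answer: true

Derivation:
step 0: (let x = ((\y.(let z = 1 in (\u.u))) (if (let v = false in v) then ((\w.(\p.true)) 0) else (let q = 1 in (\r.false)))) in (((\s.true) (let t = 4 in (\a.7))) || (true || true)))
step 1: [let@0.1.0] (let x = ((\y.(let z = 1 in (\u.u))) (if false then ((\w.(\p.true)) 0) else (let q = 1 in (\r.false)))) in (((\s.true) (let t = 4 in (\a.7))) || (true || true)))
step 2: [if@0.1] (let x = ((\y.(let z = 1 in (\u.u))) (let q = 1 in (\r.false))) in (((\s.true) (let t = 4 in (\a.7))) || (true || true)))
step 3: [let@0.1] (let x = ((\y.(let z = 1 in (\u.u))) (\r.false)) in (((\s.true) (let t = 4 in (\a.7))) || (true || true)))
step 4: [beta@0] (let x = (let z = 1 in (\u.u)) in (((\s.true) (let t = 4 in (\a.7))) || (true || true)))
step 5: [let@0] (let x = (\u.u) in (((\s.true) (let t = 4 in (\a.7))) || (true || true)))
step 6: [let@root] (((\s.true) (let t = 4 in (\a.7))) || (true || true))
step 7: [let@0.1] (((\s.true) (\a.7)) || (true || true))
step 8: [beta@0] (true || (true || true))
step 9: [delta@1] (true || true)
step 10: [delta@root] true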